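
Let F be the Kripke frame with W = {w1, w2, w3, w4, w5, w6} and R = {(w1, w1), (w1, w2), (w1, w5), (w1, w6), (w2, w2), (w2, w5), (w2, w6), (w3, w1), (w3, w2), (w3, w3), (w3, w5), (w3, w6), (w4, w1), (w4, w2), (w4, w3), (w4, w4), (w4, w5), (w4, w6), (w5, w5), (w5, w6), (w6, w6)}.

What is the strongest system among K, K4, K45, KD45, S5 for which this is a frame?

K4

Transitive (axiom 4): yes — every two-step R-path is closed by a direct edge.
Euclidean (axiom 5): no — w1 R w5 and w1 R w2, but not w5 R w2.
Serial (axiom D): yes — every world has a successor (e.g. w1 R w1).
Reflexive (axiom T): yes — every world is R-related to itself.
So F validates K, K4; K45 would additionally require R to be Euclidean. The strongest is K4.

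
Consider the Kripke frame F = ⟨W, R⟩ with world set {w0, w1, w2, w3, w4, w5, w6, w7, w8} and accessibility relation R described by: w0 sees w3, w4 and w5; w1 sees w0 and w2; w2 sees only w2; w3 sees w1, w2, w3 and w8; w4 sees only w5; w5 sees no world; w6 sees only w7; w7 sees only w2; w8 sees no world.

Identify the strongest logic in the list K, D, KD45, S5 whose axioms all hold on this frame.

Serial (axiom D): no — w5 has no R-successor.
Euclidean (axiom 5): no — w0 R w3 and w0 R w4, but not w3 R w4.
Transitive (axiom 4): no — w0 R w3 and w3 R w1, but not w0 R w1.
Reflexive (axiom T): no — w0 is not related to itself.
So F validates K; D would additionally require R to be serial. The strongest is K.

K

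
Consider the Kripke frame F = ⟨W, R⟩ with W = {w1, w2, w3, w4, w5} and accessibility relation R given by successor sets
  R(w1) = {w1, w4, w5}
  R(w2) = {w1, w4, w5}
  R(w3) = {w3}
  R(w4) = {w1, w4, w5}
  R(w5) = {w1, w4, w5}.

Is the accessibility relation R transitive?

Transitive: yes — every two-step R-path is closed by a direct edge.

Yes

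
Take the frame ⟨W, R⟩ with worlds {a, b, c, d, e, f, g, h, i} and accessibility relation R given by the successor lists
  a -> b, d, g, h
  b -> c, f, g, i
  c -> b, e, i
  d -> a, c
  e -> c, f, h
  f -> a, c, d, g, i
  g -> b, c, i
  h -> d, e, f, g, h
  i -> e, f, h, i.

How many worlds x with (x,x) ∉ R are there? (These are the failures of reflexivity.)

7

Enumerating: a, b, c, d, e, f, g.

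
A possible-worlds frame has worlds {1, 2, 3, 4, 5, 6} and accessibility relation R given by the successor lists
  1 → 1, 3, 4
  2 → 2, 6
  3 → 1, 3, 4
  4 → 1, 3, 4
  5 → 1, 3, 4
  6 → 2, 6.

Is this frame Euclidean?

Yes

Euclidean: yes — any two successors of a common world are R-related.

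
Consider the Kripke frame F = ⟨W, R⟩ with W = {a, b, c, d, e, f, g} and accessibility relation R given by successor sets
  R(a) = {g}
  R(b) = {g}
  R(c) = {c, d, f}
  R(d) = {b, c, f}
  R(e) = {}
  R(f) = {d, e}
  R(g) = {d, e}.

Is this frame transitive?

No

Transitive: no — a R g and g R d, but not a R d.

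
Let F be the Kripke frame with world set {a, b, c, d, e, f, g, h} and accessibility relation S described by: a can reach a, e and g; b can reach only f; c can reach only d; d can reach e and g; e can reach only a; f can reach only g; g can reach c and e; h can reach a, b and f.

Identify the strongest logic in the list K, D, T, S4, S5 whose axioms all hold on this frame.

D

Serial (axiom D): yes — every world has a successor (e.g. a S a).
Reflexive (axiom T): no — b is not related to itself.
Transitive (axiom 4): no — a S g and g S c, but not a S c.
Euclidean (axiom 5): no — a S e and a S g, but not e S g.
So F validates K, D; T would additionally require S to be reflexive. The strongest is D.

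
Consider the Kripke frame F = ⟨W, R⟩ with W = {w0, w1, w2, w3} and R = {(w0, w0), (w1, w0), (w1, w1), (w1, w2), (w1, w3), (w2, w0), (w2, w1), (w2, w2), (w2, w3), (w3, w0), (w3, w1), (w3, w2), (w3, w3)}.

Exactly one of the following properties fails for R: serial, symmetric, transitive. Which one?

symmetric

Serial: yes — every world has a successor (e.g. w0 R w0).
Symmetric: no — w1 R w0 but not w0 R w1.
Transitive: yes — every two-step R-path is closed by a direct edge.
Only symmetric fails.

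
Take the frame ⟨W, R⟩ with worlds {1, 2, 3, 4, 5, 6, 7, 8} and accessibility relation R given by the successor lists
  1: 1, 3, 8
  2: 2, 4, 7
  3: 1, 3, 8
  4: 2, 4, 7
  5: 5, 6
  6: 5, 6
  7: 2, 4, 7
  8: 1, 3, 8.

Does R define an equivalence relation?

Yes

Reflexive: yes — every world is R-related to itself.
Symmetric: yes — every pair in R has its reverse in R.
Transitive: yes — every two-step R-path is closed by a direct edge.
So R is an equivalence relation.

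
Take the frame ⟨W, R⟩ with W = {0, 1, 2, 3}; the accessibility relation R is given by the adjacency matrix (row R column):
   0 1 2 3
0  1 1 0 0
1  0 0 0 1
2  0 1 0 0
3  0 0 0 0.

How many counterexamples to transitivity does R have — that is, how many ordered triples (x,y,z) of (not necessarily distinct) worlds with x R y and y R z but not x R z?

Enumerating: (0,1,3), (2,1,3).

2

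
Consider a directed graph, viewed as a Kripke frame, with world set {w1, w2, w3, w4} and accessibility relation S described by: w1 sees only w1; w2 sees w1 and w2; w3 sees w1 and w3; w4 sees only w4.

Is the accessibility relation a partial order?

Yes

Reflexive: yes — every world is S-related to itself.
Transitive: yes — every two-step S-path is closed by a direct edge.
Antisymmetric: yes — no distinct pair is related both ways.
So S is a partial order.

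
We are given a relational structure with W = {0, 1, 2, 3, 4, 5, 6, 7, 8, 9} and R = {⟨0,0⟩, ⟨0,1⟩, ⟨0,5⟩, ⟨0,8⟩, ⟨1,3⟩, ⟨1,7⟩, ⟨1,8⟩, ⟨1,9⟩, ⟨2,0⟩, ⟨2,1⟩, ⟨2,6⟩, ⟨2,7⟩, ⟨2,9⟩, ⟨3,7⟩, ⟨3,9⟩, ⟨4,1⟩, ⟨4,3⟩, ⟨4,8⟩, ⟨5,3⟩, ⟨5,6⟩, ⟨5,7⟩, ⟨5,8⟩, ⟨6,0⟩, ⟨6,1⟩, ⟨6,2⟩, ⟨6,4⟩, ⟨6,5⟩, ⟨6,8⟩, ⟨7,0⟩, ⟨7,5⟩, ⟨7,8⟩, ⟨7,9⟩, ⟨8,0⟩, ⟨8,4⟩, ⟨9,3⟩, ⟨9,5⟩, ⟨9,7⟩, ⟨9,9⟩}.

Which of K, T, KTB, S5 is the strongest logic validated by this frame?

Reflexive (axiom T): no — 1 is not related to itself.
Symmetric (axiom B): no — 0 R 1 but not 1 R 0.
Euclidean (axiom 5): no — 0 R 1 and 0 R 5, but not 1 R 5.
So F validates K; T would additionally require R to be reflexive. The strongest is K.

K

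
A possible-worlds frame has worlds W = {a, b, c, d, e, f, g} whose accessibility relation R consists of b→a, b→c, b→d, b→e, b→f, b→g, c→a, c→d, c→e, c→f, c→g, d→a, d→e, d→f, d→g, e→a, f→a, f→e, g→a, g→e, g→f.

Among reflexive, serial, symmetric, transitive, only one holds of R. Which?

Reflexive: no — a is not related to itself.
Serial: no — a has no R-successor.
Symmetric: no — b R a but not a R b.
Transitive: yes — every two-step R-path is closed by a direct edge.
Only transitive holds.

transitive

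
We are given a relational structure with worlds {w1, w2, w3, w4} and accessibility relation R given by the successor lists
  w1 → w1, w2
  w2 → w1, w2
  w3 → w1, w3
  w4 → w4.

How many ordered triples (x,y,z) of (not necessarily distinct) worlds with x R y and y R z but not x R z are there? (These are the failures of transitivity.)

1

Enumerating: (w3,w1,w2).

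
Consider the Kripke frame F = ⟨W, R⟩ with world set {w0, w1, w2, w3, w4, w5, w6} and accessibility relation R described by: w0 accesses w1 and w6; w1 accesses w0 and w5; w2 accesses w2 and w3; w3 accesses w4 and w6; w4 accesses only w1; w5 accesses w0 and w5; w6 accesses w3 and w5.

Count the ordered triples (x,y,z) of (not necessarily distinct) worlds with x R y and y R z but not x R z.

18

Enumerating: (w0,w1,w0), (w0,w1,w5), (w0,w6,w3), (w0,w6,w5), (w1,w0,w1), (w1,w0,w6), (w2,w3,w4), (w2,w3,w6), (w3,w4,w1), (w3,w6,w3), (w3,w6,w5), (w4,w1,w0), (w4,w1,w5), (w5,w0,w1), (w5,w0,w6), (w6,w3,w4), (w6,w3,w6), (w6,w5,w0).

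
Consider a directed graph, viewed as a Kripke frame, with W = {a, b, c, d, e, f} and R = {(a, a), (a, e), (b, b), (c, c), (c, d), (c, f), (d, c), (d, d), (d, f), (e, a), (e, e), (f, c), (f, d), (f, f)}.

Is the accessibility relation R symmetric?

Symmetric: yes — every pair in R has its reverse in R.

Yes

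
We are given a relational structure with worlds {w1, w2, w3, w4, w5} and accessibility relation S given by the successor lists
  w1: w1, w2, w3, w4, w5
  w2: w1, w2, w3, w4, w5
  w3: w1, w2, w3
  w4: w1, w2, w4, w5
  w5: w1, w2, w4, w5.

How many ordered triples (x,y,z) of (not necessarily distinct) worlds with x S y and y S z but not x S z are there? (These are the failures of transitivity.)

Enumerating: (w3,w1,w4), (w3,w1,w5), (w3,w2,w4), (w3,w2,w5), (w4,w1,w3), (w4,w2,w3), (w5,w1,w3), (w5,w2,w3).

8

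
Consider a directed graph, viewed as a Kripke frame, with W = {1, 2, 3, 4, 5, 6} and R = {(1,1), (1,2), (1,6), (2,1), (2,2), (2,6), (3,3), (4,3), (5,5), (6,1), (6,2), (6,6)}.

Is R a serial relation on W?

Yes

Serial: yes — every world has a successor (e.g. 1 R 1).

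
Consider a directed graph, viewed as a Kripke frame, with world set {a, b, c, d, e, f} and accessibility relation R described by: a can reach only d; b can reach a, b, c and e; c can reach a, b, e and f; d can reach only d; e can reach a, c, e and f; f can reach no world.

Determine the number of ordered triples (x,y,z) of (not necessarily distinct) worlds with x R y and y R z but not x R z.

Enumerating: (b,a,d), (b,c,f), (b,e,f), (c,a,d), (c,b,c), (c,e,c), (e,a,d), (e,c,b).

8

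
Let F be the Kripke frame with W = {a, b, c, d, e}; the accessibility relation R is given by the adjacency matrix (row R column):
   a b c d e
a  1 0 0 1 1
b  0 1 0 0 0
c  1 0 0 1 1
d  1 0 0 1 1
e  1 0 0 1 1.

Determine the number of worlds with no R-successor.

0

R is serial; there are no such worlds.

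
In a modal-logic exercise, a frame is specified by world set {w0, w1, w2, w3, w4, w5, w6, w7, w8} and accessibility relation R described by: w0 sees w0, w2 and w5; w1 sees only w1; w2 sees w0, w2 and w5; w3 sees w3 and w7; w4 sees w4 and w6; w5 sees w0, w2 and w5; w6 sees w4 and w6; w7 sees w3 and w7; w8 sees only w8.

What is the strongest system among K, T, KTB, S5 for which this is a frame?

S5

Reflexive (axiom T): yes — every world is R-related to itself.
Symmetric (axiom B): yes — every pair in R has its reverse in R.
Euclidean (axiom 5): yes — any two successors of a common world are R-related.
So F validates K, T, KTB, S5. The strongest is S5.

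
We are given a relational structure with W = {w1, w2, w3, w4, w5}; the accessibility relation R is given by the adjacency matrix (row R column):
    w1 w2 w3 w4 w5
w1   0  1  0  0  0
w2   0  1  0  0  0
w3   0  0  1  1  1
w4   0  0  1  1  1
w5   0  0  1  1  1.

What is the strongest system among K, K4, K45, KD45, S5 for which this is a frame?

Transitive (axiom 4): yes — every two-step R-path is closed by a direct edge.
Euclidean (axiom 5): yes — any two successors of a common world are R-related.
Serial (axiom D): yes — every world has a successor (e.g. w1 R w2).
Reflexive (axiom T): no — w1 is not related to itself.
So F validates K, K4, K45, KD45; S5 would additionally require R to be reflexive. The strongest is KD45.

KD45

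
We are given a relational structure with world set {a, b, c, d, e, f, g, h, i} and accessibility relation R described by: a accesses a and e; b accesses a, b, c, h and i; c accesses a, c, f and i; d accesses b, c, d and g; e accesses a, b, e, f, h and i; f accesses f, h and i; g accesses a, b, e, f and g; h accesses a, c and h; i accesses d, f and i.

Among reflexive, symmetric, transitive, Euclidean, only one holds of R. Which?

reflexive

Reflexive: yes — every world is R-related to itself.
Symmetric: no — b R a but not a R b.
Transitive: no — a R e and e R b, but not a R b.
Euclidean: no — b R a and b R c, but not a R c.
Only reflexive holds.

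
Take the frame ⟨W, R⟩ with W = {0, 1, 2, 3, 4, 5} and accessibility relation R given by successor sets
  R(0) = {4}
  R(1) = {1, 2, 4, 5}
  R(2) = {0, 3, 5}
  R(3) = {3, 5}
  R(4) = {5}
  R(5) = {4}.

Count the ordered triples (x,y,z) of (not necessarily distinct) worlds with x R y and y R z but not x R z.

8

Enumerating: (0,4,5), (1,2,0), (1,2,3), (2,0,4), (2,5,4), (3,5,4), (4,5,4), (5,4,5).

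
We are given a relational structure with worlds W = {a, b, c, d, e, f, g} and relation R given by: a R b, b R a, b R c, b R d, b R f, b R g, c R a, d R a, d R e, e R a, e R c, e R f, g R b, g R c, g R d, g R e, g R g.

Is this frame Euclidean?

No

Euclidean: no — b R a and b R c, but not a R c.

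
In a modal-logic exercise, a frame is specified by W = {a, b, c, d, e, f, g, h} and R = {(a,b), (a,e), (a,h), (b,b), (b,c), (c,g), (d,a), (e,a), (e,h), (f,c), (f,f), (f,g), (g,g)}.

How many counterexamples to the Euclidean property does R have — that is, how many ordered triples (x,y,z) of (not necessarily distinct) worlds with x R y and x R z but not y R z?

Enumerating: (a,b,e), (a,b,h), (a,e,b), (a,e,e), (a,h,b), (a,h,e), (a,h,h), (b,c,b), (b,c,c), (d,a,a), (e,a,a), (e,h,a), (e,h,h), (f,c,c), (f,c,f), (f,g,c), (f,g,f).

17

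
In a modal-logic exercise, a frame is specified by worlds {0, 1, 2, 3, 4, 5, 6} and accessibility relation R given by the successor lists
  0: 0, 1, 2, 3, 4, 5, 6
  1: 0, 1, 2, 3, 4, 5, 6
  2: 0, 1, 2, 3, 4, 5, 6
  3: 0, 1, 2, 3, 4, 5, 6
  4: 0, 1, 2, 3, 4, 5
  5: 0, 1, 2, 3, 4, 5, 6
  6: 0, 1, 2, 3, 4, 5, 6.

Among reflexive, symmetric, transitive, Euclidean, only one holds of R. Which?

Reflexive: yes — every world is R-related to itself.
Symmetric: no — 6 R 4 but not 4 R 6.
Transitive: no — 4 R 0 and 0 R 6, but not 4 R 6.
Euclidean: no — 0 R 4 and 0 R 6, but not 4 R 6.
Only reflexive holds.

reflexive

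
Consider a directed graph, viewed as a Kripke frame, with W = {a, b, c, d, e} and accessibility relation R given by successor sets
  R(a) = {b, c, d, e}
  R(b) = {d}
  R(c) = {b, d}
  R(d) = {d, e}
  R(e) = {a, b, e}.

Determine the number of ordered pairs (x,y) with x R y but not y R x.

8

Enumerating: (a,b), (a,c), (a,d), (b,d), (c,b), (c,d), (d,e), (e,b).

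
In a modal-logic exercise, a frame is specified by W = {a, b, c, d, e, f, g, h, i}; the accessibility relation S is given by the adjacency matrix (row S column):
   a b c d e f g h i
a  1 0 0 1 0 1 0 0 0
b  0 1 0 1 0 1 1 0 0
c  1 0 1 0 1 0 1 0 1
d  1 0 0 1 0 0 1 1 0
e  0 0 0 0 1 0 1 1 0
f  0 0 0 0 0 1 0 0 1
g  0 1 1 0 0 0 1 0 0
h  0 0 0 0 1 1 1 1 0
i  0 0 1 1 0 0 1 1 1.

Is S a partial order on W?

Reflexive: yes — every world is S-related to itself.
Transitive: no — a S d and d S g, but not a S g.
Antisymmetric: no — a S d and d S a with a ≠ d.
So S is not a partial order.

No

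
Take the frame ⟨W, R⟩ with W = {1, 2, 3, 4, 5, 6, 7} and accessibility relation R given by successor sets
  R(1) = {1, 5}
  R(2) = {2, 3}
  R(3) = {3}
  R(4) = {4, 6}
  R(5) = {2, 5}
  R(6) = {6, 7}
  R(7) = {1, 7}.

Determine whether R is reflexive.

Yes

Reflexive: yes — every world is R-related to itself.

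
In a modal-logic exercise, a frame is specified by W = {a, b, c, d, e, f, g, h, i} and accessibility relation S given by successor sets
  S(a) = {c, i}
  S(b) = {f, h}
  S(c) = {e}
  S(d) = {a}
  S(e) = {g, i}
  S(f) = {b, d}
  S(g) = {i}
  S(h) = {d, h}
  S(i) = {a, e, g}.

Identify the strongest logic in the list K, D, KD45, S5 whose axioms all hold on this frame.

Serial (axiom D): yes — every world has a successor (e.g. a S c).
Euclidean (axiom 5): no — a S c and a S i, but not c S i.
Transitive (axiom 4): no — a S c and c S e, but not a S e.
Reflexive (axiom T): no — a is not related to itself.
So F validates K, D; KD45 would additionally require S to be Euclidean and transitive. The strongest is D.

D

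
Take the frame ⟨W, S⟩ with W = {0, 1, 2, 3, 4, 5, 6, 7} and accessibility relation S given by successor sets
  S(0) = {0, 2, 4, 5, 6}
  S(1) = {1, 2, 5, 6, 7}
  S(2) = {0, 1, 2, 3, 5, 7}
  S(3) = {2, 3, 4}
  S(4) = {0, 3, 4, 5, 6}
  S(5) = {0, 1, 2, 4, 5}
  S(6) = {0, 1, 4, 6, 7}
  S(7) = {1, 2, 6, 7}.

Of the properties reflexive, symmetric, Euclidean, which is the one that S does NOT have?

Euclidean

Reflexive: yes — every world is S-related to itself.
Symmetric: yes — every pair in S has its reverse in S.
Euclidean: no — 0 S 2 and 0 S 4, but not 2 S 4.
Only Euclidean fails.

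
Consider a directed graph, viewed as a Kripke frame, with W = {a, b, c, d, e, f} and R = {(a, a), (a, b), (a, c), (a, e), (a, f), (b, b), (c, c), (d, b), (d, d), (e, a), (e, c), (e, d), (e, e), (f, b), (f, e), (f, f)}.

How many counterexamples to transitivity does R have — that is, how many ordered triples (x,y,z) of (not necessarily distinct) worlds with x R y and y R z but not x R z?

7

Enumerating: (a,e,d), (e,a,b), (e,a,f), (e,d,b), (f,e,a), (f,e,c), (f,e,d).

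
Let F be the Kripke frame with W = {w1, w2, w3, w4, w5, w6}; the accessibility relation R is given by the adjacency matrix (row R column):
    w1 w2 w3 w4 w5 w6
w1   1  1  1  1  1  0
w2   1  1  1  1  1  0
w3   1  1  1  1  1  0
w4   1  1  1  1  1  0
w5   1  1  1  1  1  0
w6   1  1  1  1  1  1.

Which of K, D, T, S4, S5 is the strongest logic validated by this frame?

S4

Serial (axiom D): yes — every world has a successor (e.g. w1 R w1).
Reflexive (axiom T): yes — every world is R-related to itself.
Transitive (axiom 4): yes — every two-step R-path is closed by a direct edge.
Euclidean (axiom 5): no — w6 R w1 and w6 R w6, but not w1 R w6.
So F validates K, D, T, S4; S5 would additionally require R to be Euclidean. The strongest is S4.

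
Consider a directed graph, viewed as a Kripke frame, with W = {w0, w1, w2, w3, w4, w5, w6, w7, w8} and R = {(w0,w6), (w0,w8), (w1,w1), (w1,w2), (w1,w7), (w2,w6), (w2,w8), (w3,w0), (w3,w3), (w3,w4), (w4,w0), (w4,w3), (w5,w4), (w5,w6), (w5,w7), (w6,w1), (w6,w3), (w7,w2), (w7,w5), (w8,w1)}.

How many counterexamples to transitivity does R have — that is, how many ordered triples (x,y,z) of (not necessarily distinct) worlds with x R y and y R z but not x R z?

Enumerating: (w0,w6,w1), (w0,w6,w3), (w0,w8,w1), (w1,w2,w6), (w1,w2,w8), (w1,w7,w5), (w2,w6,w1), (w2,w6,w3), (w2,w8,w1), (w3,w0,w6), (w3,w0,w8), (w4,w0,w6), … and 19 more.
Total: 31.

31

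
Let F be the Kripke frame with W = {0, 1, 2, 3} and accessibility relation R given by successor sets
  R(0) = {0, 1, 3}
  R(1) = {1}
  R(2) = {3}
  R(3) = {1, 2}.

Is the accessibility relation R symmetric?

No

Symmetric: no — 0 R 1 but not 1 R 0.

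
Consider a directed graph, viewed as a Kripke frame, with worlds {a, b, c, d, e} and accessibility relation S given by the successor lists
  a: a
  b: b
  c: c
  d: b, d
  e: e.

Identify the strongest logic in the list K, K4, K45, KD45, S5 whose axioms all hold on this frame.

Transitive (axiom 4): yes — every two-step S-path is closed by a direct edge.
Euclidean (axiom 5): no — d S b and d S d, but not b S d.
Serial (axiom D): yes — every world has a successor (e.g. a S a).
Reflexive (axiom T): yes — every world is S-related to itself.
So F validates K, K4; K45 would additionally require S to be Euclidean. The strongest is K4.

K4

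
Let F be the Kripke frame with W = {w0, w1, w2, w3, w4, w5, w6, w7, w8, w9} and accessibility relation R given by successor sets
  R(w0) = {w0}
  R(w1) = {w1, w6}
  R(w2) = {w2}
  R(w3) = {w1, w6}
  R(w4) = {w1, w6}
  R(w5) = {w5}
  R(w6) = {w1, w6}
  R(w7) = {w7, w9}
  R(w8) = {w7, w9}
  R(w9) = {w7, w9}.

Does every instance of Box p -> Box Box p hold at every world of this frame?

Yes

Axiom 4 corresponds to the accessibility relation being transitive.
Transitive: yes — every two-step R-path is closed by a direct edge.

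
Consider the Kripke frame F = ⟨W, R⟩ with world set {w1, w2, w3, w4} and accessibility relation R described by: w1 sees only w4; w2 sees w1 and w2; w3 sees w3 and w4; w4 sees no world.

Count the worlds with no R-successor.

1

Enumerating: w4.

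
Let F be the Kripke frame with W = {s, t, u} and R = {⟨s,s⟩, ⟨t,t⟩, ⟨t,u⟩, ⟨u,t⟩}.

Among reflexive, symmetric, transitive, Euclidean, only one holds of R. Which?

symmetric

Reflexive: no — u is not related to itself.
Symmetric: yes — every pair in R has its reverse in R.
Transitive: no — u R t and t R u, but not u R u.
Euclidean: no — t R u and t R u, but not u R u.
Only symmetric holds.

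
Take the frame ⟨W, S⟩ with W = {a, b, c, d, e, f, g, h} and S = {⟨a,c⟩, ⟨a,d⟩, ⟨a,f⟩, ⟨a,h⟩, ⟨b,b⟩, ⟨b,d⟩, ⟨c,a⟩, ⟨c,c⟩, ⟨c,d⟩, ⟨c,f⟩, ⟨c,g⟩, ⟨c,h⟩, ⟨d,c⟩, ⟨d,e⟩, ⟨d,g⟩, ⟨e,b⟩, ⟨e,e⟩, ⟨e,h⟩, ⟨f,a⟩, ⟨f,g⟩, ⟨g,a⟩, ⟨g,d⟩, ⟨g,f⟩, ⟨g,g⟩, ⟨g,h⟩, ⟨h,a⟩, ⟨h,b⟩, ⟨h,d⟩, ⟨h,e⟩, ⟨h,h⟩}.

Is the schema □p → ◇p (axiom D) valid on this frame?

Yes

The schema D characterises exactly the serial frames.
Serial: yes — every world has a successor (e.g. a S c).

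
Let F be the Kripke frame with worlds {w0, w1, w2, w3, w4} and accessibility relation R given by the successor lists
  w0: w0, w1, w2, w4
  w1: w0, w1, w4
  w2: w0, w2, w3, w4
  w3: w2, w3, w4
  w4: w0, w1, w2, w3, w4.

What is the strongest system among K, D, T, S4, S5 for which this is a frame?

Serial (axiom D): yes — every world has a successor (e.g. w0 R w0).
Reflexive (axiom T): yes — every world is R-related to itself.
Transitive (axiom 4): no — w0 R w2 and w2 R w3, but not w0 R w3.
Euclidean (axiom 5): no — w0 R w1 and w0 R w2, but not w1 R w2.
So F validates K, D, T; S4 would additionally require R to be transitive. The strongest is T.

T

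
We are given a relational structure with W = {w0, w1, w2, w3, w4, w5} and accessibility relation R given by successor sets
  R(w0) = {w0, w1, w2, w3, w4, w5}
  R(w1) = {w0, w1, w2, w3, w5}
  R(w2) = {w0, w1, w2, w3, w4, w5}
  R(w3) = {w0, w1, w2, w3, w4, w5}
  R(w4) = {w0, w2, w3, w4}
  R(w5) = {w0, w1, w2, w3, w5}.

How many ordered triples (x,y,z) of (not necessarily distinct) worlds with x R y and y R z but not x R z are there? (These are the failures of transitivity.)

12

Enumerating: (w1,w0,w4), (w1,w2,w4), (w1,w3,w4), (w4,w0,w1), (w4,w0,w5), (w4,w2,w1), (w4,w2,w5), (w4,w3,w1), (w4,w3,w5), (w5,w0,w4), (w5,w2,w4), (w5,w3,w4).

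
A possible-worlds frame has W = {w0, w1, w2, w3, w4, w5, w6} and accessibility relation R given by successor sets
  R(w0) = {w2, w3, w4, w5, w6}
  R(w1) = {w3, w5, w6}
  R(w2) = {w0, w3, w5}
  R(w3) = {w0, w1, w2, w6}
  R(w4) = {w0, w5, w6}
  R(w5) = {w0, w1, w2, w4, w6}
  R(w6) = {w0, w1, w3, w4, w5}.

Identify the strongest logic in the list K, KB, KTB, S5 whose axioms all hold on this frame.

KB

Symmetric (axiom B): yes — every pair in R has its reverse in R.
Reflexive (axiom T): no — w0 is not related to itself.
Euclidean (axiom 5): no — w0 R w2 and w0 R w4, but not w2 R w4.
So F validates K, KB; KTB would additionally require R to be reflexive. The strongest is KB.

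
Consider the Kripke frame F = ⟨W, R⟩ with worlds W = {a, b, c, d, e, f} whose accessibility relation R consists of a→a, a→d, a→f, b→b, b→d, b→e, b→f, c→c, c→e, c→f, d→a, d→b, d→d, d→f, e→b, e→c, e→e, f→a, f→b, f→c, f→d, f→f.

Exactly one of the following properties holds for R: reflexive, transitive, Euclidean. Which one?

reflexive

Reflexive: yes — every world is R-related to itself.
Transitive: no — a R d and d R b, but not a R b.
Euclidean: no — b R d and b R e, but not d R e.
Only reflexive holds.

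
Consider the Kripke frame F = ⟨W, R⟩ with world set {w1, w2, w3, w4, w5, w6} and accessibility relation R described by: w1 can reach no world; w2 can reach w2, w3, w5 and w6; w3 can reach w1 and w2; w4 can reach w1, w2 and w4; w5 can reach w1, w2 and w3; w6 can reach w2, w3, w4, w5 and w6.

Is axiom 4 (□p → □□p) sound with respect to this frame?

No

Axiom 4 corresponds to the accessibility relation being transitive.
Transitive: no — w2 R w3 and w3 R w1, but not w2 R w1.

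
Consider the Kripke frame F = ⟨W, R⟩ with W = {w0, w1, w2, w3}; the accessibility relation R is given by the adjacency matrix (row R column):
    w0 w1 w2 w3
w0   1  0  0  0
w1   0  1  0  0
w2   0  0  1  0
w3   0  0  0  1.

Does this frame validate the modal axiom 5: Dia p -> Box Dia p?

Yes

The schema 5 characterises exactly the Euclidean frames.
Euclidean: yes — any two successors of a common world are R-related.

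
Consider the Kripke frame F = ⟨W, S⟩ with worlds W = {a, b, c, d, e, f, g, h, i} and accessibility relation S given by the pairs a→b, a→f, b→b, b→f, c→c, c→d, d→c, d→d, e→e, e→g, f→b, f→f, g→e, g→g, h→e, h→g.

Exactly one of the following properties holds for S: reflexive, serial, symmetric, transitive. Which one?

transitive

Reflexive: no — a is not related to itself.
Serial: no — i has no S-successor.
Symmetric: no — a S b but not b S a.
Transitive: yes — every two-step S-path is closed by a direct edge.
Only transitive holds.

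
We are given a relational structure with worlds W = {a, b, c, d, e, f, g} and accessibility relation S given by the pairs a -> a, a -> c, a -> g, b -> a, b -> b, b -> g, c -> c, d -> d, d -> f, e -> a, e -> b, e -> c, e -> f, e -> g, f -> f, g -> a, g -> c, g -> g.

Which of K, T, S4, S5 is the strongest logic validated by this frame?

Reflexive (axiom T): no — e is not related to itself.
Transitive (axiom 4): no — b S a and a S c, but not b S c.
Euclidean (axiom 5): no — a S c and a S g, but not c S g.
So F validates K; T would additionally require S to be reflexive. The strongest is K.

K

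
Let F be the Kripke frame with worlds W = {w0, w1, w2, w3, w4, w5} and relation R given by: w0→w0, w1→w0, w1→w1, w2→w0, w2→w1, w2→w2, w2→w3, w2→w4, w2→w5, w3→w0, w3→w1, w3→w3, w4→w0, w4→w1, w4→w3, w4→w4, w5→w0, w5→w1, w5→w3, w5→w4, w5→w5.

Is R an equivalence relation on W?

Reflexive: yes — every world is R-related to itself.
Symmetric: no — w1 R w0 but not w0 R w1.
Transitive: yes — every two-step R-path is closed by a direct edge.
So R is not an equivalence relation.

No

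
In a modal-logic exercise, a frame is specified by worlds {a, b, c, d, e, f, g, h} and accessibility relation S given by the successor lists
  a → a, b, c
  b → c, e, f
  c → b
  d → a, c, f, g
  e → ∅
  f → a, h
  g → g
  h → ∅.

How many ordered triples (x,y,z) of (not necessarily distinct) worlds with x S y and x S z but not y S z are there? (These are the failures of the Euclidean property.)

Enumerating: (a,b,a), (a,b,b), (a,c,a), (a,c,c), (b,c,c), (b,c,e), (b,c,f), (b,e,c), (b,e,e), (b,e,f), (b,f,c), (b,f,e), … and 17 more.
Total: 29.

29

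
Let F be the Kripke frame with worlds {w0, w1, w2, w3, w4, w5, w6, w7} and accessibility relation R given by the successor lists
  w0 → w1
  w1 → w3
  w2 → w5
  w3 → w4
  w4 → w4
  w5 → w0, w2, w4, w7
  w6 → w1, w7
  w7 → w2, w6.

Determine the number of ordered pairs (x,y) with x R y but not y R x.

Enumerating: (w0,w1), (w1,w3), (w3,w4), (w5,w0), (w5,w4), (w5,w7), (w6,w1), (w7,w2).

8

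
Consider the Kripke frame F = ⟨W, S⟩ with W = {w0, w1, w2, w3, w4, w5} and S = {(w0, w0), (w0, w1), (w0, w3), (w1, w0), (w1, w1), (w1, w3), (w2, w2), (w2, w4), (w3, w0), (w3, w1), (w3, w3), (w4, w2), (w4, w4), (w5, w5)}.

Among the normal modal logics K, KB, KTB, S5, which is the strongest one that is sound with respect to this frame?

S5

Symmetric (axiom B): yes — every pair in S has its reverse in S.
Reflexive (axiom T): yes — every world is S-related to itself.
Euclidean (axiom 5): yes — any two successors of a common world are S-related.
So F validates K, KB, KTB, S5. The strongest is S5.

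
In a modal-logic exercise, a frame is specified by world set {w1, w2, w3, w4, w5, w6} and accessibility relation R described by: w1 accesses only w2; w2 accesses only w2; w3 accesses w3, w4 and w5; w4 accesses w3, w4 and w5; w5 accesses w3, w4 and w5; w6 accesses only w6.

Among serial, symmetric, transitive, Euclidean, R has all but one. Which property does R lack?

Serial: yes — every world has a successor (e.g. w1 R w2).
Symmetric: no — w1 R w2 but not w2 R w1.
Transitive: yes — every two-step R-path is closed by a direct edge.
Euclidean: yes — any two successors of a common world are R-related.
Only symmetric fails.

symmetric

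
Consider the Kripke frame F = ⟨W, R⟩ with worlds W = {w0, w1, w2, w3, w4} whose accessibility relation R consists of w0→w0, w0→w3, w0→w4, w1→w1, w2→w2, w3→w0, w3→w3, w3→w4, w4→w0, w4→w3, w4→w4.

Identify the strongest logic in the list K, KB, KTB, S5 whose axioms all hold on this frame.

Symmetric (axiom B): yes — every pair in R has its reverse in R.
Reflexive (axiom T): yes — every world is R-related to itself.
Euclidean (axiom 5): yes — any two successors of a common world are R-related.
So F validates K, KB, KTB, S5. The strongest is S5.

S5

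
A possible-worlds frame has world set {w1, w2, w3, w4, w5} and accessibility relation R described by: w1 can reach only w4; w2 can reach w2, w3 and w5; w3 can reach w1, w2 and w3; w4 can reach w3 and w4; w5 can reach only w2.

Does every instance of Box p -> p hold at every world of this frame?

No

The schema T characterises exactly the reflexive frames.
Reflexive: no — w1 is not related to itself.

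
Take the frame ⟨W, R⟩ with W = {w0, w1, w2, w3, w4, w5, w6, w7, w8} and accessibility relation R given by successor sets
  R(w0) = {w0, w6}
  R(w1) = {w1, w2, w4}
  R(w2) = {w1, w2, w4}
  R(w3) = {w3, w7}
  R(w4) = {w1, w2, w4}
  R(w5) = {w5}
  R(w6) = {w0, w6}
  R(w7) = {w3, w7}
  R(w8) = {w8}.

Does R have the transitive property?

Yes

Transitive: yes — every two-step R-path is closed by a direct edge.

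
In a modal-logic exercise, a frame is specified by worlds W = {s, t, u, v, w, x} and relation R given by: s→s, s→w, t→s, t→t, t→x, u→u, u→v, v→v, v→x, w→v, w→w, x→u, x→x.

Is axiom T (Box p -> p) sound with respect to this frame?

Yes

Axiom T corresponds to the accessibility relation being reflexive.
Reflexive: yes — every world is R-related to itself.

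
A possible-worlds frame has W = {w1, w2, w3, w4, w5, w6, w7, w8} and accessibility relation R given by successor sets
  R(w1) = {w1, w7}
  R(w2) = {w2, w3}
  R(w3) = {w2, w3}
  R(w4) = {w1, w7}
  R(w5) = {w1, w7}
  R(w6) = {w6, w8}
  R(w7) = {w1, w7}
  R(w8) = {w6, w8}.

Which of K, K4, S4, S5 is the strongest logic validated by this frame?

Transitive (axiom 4): yes — every two-step R-path is closed by a direct edge.
Reflexive (axiom T): no — w4 is not related to itself.
Euclidean (axiom 5): yes — any two successors of a common world are R-related.
So F validates K, K4; S4 would additionally require R to be reflexive. The strongest is K4.

K4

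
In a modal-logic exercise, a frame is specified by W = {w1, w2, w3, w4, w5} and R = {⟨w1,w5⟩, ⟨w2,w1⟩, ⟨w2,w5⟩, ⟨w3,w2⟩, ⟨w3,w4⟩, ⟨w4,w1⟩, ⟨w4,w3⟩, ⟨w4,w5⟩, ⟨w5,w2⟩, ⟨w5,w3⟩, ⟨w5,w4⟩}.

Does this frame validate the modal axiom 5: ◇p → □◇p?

No

By correspondence theory, 5 is valid on a frame iff R is Euclidean.
Euclidean: no — w2 R w5 and w2 R w1, but not w5 R w1.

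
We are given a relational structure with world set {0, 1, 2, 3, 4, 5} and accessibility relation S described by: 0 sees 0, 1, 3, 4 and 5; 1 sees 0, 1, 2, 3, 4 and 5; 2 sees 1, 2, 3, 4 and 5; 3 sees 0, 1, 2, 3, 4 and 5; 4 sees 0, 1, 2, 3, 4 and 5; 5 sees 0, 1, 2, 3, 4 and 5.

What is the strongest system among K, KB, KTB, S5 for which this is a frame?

KTB

Symmetric (axiom B): yes — every pair in S has its reverse in S.
Reflexive (axiom T): yes — every world is S-related to itself.
Euclidean (axiom 5): no — 1 S 0 and 1 S 2, but not 0 S 2.
So F validates K, KB, KTB; S5 would additionally require S to be Euclidean. The strongest is KTB.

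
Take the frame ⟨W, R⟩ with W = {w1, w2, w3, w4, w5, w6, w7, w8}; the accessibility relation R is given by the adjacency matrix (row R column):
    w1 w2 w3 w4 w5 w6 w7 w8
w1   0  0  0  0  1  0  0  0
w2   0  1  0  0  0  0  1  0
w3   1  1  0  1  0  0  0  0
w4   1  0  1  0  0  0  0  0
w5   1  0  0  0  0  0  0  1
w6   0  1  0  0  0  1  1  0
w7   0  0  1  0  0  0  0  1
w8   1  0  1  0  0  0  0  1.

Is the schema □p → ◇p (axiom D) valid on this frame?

By correspondence theory, D is valid on a frame iff R is serial.
Serial: yes — every world has a successor (e.g. w1 R w5).

Yes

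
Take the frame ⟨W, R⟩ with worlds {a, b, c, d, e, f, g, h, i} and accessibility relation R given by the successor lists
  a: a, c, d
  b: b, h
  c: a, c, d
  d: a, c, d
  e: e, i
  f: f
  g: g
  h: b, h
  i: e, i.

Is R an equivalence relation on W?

Yes

Reflexive: yes — every world is R-related to itself.
Symmetric: yes — every pair in R has its reverse in R.
Transitive: yes — every two-step R-path is closed by a direct edge.
So R is an equivalence relation.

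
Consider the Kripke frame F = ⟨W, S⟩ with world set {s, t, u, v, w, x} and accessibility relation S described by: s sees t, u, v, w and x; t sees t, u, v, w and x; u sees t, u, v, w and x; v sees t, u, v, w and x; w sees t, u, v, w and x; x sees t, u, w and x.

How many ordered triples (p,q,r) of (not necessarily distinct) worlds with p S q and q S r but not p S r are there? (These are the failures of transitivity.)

3

Enumerating: (x,t,v), (x,u,v), (x,w,v).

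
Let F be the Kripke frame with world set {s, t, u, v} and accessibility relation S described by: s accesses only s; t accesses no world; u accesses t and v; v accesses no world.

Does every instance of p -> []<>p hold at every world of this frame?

By correspondence theory, B is valid on a frame iff S is symmetric.
Symmetric: no — u S t but not t S u.

No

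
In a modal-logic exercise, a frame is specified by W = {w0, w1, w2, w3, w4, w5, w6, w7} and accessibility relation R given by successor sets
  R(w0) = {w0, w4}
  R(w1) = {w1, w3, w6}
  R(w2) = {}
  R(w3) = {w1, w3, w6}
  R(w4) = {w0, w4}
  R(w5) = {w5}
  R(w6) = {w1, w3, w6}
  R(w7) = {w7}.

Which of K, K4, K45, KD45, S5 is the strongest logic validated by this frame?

K45

Transitive (axiom 4): yes — every two-step R-path is closed by a direct edge.
Euclidean (axiom 5): yes — any two successors of a common world are R-related.
Serial (axiom D): no — w2 has no R-successor.
Reflexive (axiom T): no — w2 is not related to itself.
So F validates K, K4, K45; KD45 would additionally require R to be serial. The strongest is K45.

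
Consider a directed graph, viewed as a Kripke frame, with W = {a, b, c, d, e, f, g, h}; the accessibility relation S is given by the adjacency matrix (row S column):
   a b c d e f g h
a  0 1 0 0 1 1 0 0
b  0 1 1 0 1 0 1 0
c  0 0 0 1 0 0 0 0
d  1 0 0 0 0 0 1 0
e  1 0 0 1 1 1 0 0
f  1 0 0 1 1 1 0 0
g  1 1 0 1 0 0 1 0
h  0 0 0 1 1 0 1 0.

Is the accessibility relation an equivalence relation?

No

Reflexive: no — a is not related to itself.
Symmetric: no — a S b but not b S a.
Transitive: no — a S b and b S c, but not a S c.
So S is not an equivalence relation.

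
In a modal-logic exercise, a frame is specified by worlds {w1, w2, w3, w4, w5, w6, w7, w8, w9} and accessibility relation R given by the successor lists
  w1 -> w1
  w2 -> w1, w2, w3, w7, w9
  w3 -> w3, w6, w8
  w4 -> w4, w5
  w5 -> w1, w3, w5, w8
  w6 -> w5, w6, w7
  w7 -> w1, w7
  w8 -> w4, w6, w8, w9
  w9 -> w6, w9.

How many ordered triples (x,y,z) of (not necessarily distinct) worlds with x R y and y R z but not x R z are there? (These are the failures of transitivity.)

23

Enumerating: (w2,w3,w6), (w2,w3,w8), (w2,w9,w6), (w3,w6,w5), (w3,w6,w7), (w3,w8,w4), (w3,w8,w9), (w4,w5,w1), (w4,w5,w3), (w4,w5,w8), (w5,w3,w6), (w5,w8,w4), … and 11 more.
Total: 23.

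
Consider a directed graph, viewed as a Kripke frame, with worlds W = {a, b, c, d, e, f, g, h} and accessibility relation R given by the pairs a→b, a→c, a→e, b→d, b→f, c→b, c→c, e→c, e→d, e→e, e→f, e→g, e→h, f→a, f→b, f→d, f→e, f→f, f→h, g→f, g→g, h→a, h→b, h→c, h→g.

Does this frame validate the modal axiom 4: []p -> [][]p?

The schema 4 characterises exactly the transitive frames.
Transitive: no — a R b and b R d, but not a R d.

No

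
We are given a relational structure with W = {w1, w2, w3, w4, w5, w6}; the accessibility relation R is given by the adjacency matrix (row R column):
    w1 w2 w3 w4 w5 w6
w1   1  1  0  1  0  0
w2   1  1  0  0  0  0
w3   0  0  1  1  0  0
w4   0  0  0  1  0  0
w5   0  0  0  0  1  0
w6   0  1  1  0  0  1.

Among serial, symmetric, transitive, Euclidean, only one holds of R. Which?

Serial: yes — every world has a successor (e.g. w1 R w1).
Symmetric: no — w1 R w4 but not w4 R w1.
Transitive: no — w2 R w1 and w1 R w4, but not w2 R w4.
Euclidean: no — w1 R w2 and w1 R w4, but not w2 R w4.
Only serial holds.

serial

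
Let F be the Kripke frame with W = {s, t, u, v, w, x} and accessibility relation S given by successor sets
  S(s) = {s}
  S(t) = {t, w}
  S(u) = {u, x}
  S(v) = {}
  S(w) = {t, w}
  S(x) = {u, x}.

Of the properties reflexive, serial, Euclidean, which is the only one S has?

Euclidean

Reflexive: no — v is not related to itself.
Serial: no — v has no S-successor.
Euclidean: yes — any two successors of a common world are S-related.
Only Euclidean holds.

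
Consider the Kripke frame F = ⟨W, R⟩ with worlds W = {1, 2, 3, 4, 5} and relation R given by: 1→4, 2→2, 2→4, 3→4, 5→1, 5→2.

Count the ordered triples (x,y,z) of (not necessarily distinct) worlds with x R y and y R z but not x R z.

2

Enumerating: (5,1,4), (5,2,4).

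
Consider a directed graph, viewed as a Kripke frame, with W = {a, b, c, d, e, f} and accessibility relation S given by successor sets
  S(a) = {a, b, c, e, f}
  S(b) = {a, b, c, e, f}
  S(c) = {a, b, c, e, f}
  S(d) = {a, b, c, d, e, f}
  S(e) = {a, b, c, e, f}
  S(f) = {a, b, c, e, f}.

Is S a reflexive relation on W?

Yes

Reflexive: yes — every world is S-related to itself.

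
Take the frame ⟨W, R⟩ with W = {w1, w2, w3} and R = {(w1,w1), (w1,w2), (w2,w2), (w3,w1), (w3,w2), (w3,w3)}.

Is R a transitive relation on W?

Transitive: yes — every two-step R-path is closed by a direct edge.

Yes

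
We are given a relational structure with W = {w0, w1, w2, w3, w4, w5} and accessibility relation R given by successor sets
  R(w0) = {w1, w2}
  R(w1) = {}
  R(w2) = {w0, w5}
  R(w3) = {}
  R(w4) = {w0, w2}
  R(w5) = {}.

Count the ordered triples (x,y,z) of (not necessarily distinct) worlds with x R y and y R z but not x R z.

Enumerating: (w0,w2,w0), (w0,w2,w5), (w2,w0,w1), (w2,w0,w2), (w4,w0,w1), (w4,w2,w5).

6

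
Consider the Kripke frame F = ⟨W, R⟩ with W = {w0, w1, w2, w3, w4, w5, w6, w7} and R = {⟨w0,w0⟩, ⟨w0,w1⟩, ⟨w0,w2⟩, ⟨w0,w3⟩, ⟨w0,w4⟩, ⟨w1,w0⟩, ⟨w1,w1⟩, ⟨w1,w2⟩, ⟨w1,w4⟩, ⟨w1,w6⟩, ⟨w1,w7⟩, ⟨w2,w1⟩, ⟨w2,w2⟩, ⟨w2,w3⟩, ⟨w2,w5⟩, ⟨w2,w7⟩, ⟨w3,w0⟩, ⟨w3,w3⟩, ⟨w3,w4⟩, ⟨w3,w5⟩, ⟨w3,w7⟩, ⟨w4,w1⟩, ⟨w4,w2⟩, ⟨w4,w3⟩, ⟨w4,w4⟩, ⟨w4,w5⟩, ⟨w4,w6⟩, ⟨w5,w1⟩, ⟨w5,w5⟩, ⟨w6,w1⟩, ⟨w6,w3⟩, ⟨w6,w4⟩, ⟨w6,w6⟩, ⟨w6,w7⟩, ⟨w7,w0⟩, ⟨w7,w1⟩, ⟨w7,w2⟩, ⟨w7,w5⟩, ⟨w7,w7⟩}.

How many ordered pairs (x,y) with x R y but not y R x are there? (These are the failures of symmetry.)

Enumerating: (w0,w2), (w0,w4), (w2,w3), (w2,w5), (w3,w5), (w3,w7), (w4,w2), (w4,w5), (w5,w1), (w6,w3), (w6,w7), (w7,w0), (w7,w5).

13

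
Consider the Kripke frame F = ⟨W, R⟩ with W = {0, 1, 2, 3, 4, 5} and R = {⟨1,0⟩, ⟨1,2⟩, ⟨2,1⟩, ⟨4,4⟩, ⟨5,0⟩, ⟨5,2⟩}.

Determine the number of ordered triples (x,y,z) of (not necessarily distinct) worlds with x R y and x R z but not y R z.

Enumerating: (1,0,0), (1,0,2), (1,2,0), (1,2,2), (2,1,1), (5,0,0), (5,0,2), (5,2,0), (5,2,2).

9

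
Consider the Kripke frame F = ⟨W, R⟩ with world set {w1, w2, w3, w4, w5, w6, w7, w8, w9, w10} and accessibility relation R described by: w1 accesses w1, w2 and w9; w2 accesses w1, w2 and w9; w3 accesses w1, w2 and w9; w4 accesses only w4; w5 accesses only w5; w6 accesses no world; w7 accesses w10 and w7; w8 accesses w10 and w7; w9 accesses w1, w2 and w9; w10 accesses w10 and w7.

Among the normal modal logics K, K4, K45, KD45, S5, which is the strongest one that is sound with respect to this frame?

K45

Transitive (axiom 4): yes — every two-step R-path is closed by a direct edge.
Euclidean (axiom 5): yes — any two successors of a common world are R-related.
Serial (axiom D): no — w6 has no R-successor.
Reflexive (axiom T): no — w3 is not related to itself.
So F validates K, K4, K45; KD45 would additionally require R to be serial. The strongest is K45.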